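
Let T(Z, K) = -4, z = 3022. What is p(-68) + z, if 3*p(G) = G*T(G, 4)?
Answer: 9338/3 ≈ 3112.7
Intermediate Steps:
p(G) = -4*G/3 (p(G) = (G*(-4))/3 = (-4*G)/3 = -4*G/3)
p(-68) + z = -4/3*(-68) + 3022 = 272/3 + 3022 = 9338/3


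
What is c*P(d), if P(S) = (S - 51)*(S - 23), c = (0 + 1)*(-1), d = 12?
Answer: -429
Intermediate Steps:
c = -1 (c = 1*(-1) = -1)
P(S) = (-51 + S)*(-23 + S)
c*P(d) = -(1173 + 12**2 - 74*12) = -(1173 + 144 - 888) = -1*429 = -429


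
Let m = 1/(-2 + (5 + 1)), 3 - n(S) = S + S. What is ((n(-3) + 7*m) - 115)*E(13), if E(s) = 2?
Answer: -417/2 ≈ -208.50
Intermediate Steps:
n(S) = 3 - 2*S (n(S) = 3 - (S + S) = 3 - 2*S)
m = 1/4 (m = 1/(-2 + 6) = 1/4 ≈ 0.25000)
((n(-3) + 7*m) - 115)*E(13) = (((3 - 2*(-3)) + 7*(1/4)) - 115)*2 = (((3 + 6) + 7/4) - 115)*2 = ((9 + 7/4) - 115)*2 = (43/4 - 115)*2 = -417/4*2 = -417/2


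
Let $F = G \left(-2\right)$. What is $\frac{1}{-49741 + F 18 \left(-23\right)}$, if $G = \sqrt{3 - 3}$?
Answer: $- \frac{1}{49741} \approx -2.0104 \cdot 10^{-5}$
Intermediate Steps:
$G = 0$ ($G = \sqrt{0} = 0$)
$F = 0$ ($F = 0 \left(-2\right) = 0$)
$\frac{1}{-49741 + F 18 \left(-23\right)} = \frac{1}{-49741 + 0 \cdot 18 \left(-23\right)} = \frac{1}{-49741 + 0 \left(-23\right)} = \frac{1}{-49741 + 0} = \frac{1}{-49741} = - \frac{1}{49741}$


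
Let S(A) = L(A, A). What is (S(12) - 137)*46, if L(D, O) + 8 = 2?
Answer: -6578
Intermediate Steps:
L(D, O) = -6 (L(D, O) = -8 + 2 = -6)
S(A) = -6
(S(12) - 137)*46 = (-6 - 137)*46 = -143*46 = -6578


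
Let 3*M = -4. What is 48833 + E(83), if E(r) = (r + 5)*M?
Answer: 146147/3 ≈ 48716.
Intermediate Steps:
M = -4/3 (M = (1/3)*(-4) = -4/3 ≈ -1.3333)
E(r) = -20/3 - 4*r/3 (E(r) = (r + 5)*(-4/3) = (5 + r)*(-4/3) = -20/3 - 4*r/3)
48833 + E(83) = 48833 + (-20/3 - 4/3*83) = 48833 + (-20/3 - 332/3) = 48833 - 352/3 = 146147/3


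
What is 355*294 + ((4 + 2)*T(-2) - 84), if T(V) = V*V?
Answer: 104310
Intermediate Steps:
T(V) = V²
355*294 + ((4 + 2)*T(-2) - 84) = 355*294 + ((4 + 2)*(-2)² - 84) = 104370 + (6*4 - 84) = 104370 + (24 - 84) = 104370 - 60 = 104310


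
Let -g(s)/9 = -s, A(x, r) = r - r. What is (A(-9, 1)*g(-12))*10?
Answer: 0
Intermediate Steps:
A(x, r) = 0
g(s) = 9*s (g(s) = -(-9)*s = 9*s)
(A(-9, 1)*g(-12))*10 = (0*(9*(-12)))*10 = (0*(-108))*10 = 0*10 = 0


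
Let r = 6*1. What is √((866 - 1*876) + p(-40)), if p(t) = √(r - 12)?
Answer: √(-10 + I*√6) ≈ 0.38447 + 3.1856*I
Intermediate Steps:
r = 6
p(t) = I*√6 (p(t) = √(6 - 12) = √(-6) = I*√6)
√((866 - 1*876) + p(-40)) = √((866 - 1*876) + I*√6) = √((866 - 876) + I*√6) = √(-10 + I*√6)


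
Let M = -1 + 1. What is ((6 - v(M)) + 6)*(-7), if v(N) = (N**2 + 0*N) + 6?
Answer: -42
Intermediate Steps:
M = 0
v(N) = 6 + N**2 (v(N) = (N**2 + 0) + 6 = N**2 + 6 = 6 + N**2)
((6 - v(M)) + 6)*(-7) = ((6 - (6 + 0**2)) + 6)*(-7) = ((6 - (6 + 0)) + 6)*(-7) = ((6 - 1*6) + 6)*(-7) = ((6 - 6) + 6)*(-7) = (0 + 6)*(-7) = 6*(-7) = -42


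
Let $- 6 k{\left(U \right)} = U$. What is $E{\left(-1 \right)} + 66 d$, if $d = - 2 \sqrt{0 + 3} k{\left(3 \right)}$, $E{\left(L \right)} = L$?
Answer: $-1 + 66 \sqrt{3} \approx 113.32$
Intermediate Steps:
$k{\left(U \right)} = - \frac{U}{6}$
$d = \sqrt{3}$ ($d = - 2 \sqrt{0 + 3} \left(\left(- \frac{1}{6}\right) 3\right) = - 2 \sqrt{3} \left(- \frac{1}{2}\right) = \sqrt{3} \approx 1.732$)
$E{\left(-1 \right)} + 66 d = -1 + 66 \sqrt{3}$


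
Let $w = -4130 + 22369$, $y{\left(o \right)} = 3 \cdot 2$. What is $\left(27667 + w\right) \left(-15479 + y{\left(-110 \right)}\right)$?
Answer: $-710303538$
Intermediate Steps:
$y{\left(o \right)} = 6$
$w = 18239$
$\left(27667 + w\right) \left(-15479 + y{\left(-110 \right)}\right) = \left(27667 + 18239\right) \left(-15479 + 6\right) = 45906 \left(-15473\right) = -710303538$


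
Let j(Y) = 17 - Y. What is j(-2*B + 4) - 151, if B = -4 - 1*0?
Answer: -146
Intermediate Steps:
B = -4 (B = -4 + 0 = -4)
j(-2*B + 4) - 151 = (17 - (-2*(-4) + 4)) - 151 = (17 - (8 + 4)) - 151 = (17 - 1*12) - 151 = (17 - 12) - 151 = 5 - 151 = -146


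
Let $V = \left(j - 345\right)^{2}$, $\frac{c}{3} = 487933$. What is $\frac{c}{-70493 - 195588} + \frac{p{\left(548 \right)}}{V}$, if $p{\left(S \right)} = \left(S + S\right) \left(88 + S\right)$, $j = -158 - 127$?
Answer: $- \frac{32959038797}{8800629075} \approx -3.7451$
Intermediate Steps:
$c = 1463799$ ($c = 3 \cdot 487933 = 1463799$)
$j = -285$
$p{\left(S \right)} = 2 S \left(88 + S\right)$
$V = 396900$ ($V = \left(-285 - 345\right)^{2} = \left(-630\right)^{2} = 396900$)
$\frac{c}{-70493 - 195588} + \frac{p{\left(548 \right)}}{V} = \frac{1463799}{-70493 - 195588} + \frac{2 \cdot 548 \left(88 + 548\right)}{396900} = \frac{1463799}{-266081} + 2 \cdot 548 \cdot 636 \cdot \frac{1}{396900} = 1463799 \left(- \frac{1}{266081}\right) + 697056 \cdot \frac{1}{396900} = - \frac{1463799}{266081} + \frac{58088}{33075} = - \frac{32959038797}{8800629075}$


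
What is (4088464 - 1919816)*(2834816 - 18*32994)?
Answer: 4859775350752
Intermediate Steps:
(4088464 - 1919816)*(2834816 - 18*32994) = 2168648*(2834816 - 593892) = 2168648*2240924 = 4859775350752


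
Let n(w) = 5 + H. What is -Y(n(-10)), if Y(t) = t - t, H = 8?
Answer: 0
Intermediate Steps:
n(w) = 13 (n(w) = 5 + 8 = 13)
Y(t) = 0
-Y(n(-10)) = -1*0 = 0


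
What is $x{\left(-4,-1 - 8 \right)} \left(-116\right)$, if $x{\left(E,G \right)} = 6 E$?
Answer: $2784$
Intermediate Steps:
$x{\left(-4,-1 - 8 \right)} \left(-116\right) = 6 \left(-4\right) \left(-116\right) = \left(-24\right) \left(-116\right) = 2784$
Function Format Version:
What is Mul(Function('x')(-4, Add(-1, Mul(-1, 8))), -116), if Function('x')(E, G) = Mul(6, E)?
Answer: 2784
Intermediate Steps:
Mul(Function('x')(-4, Add(-1, Mul(-1, 8))), -116) = Mul(Mul(6, -4), -116) = Mul(-24, -116) = 2784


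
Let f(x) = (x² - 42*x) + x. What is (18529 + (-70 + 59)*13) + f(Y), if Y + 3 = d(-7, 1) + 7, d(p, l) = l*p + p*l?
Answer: 18896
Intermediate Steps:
d(p, l) = 2*l*p (d(p, l) = l*p + l*p = 2*l*p)
Y = -10 (Y = -3 + (2*1*(-7) + 7) = -3 + (-14 + 7) = -3 - 7 = -10)
f(x) = x² - 41*x
(18529 + (-70 + 59)*13) + f(Y) = (18529 + (-70 + 59)*13) - 10*(-41 - 10) = (18529 - 11*13) - 10*(-51) = (18529 - 143) + 510 = 18386 + 510 = 18896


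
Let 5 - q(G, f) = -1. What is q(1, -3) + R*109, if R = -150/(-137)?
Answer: 17172/137 ≈ 125.34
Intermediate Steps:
R = 150/137 (R = -150*(-1/137) = 150/137 ≈ 1.0949)
q(G, f) = 6 (q(G, f) = 5 - 1*(-1) = 5 + 1 = 6)
q(1, -3) + R*109 = 6 + (150/137)*109 = 6 + 16350/137 = 17172/137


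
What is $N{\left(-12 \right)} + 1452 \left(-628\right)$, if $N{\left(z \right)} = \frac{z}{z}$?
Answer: $-911855$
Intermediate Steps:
$N{\left(z \right)} = 1$
$N{\left(-12 \right)} + 1452 \left(-628\right) = 1 + 1452 \left(-628\right) = 1 - 911856 = -911855$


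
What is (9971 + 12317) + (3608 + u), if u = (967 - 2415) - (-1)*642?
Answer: 25090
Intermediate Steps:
u = -806 (u = -1448 - 1*(-642) = -1448 + 642 = -806)
(9971 + 12317) + (3608 + u) = (9971 + 12317) + (3608 - 806) = 22288 + 2802 = 25090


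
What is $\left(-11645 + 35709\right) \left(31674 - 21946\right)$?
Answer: $234094592$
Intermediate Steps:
$\left(-11645 + 35709\right) \left(31674 - 21946\right) = 24064 \cdot 9728 = 234094592$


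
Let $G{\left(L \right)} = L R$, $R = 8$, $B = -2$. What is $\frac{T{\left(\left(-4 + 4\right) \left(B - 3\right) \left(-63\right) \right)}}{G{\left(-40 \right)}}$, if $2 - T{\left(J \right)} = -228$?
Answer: $- \frac{23}{32} \approx -0.71875$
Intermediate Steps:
$T{\left(J \right)} = 230$ ($T{\left(J \right)} = 2 - -228 = 2 + 228 = 230$)
$G{\left(L \right)} = 8 L$ ($G{\left(L \right)} = L 8 = 8 L$)
$\frac{T{\left(\left(-4 + 4\right) \left(B - 3\right) \left(-63\right) \right)}}{G{\left(-40 \right)}} = \frac{230}{8 \left(-40\right)} = \frac{230}{-320} = 230 \left(- \frac{1}{320}\right) = - \frac{23}{32}$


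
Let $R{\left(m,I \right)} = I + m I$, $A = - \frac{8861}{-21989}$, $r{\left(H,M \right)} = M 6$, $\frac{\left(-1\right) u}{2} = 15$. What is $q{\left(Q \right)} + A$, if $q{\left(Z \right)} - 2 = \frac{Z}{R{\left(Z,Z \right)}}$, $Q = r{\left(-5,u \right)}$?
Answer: $\frac{9436192}{3936031} \approx 2.3974$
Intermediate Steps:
$u = -30$ ($u = \left(-2\right) 15 = -30$)
$r{\left(H,M \right)} = 6 M$
$Q = -180$ ($Q = 6 \left(-30\right) = -180$)
$A = \frac{8861}{21989}$ ($A = \left(-8861\right) \left(- \frac{1}{21989}\right) = \frac{8861}{21989} \approx 0.40297$)
$R{\left(m,I \right)} = I + I m$
$q{\left(Z \right)} = 2 + \frac{1}{1 + Z}$ ($q{\left(Z \right)} = 2 + \frac{Z}{Z \left(1 + Z\right)} = 2 + Z \frac{1}{Z \left(1 + Z\right)} = 2 + \frac{1}{1 + Z}$)
$q{\left(Q \right)} + A = \frac{3 + 2 \left(-180\right)}{1 - 180} + \frac{8861}{21989} = \frac{3 - 360}{-179} + \frac{8861}{21989} = \left(- \frac{1}{179}\right) \left(-357\right) + \frac{8861}{21989} = \frac{357}{179} + \frac{8861}{21989} = \frac{9436192}{3936031}$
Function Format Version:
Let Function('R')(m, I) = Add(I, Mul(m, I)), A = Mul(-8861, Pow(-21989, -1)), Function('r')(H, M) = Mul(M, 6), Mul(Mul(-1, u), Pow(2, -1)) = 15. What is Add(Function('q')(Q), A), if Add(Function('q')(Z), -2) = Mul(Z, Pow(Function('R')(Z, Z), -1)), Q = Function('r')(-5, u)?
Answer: Rational(9436192, 3936031) ≈ 2.3974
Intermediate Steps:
u = -30 (u = Mul(-2, 15) = -30)
Function('r')(H, M) = Mul(6, M)
Q = -180 (Q = Mul(6, -30) = -180)
A = Rational(8861, 21989) (A = Mul(-8861, Rational(-1, 21989)) = Rational(8861, 21989) ≈ 0.40297)
Function('R')(m, I) = Add(I, Mul(I, m))
Function('q')(Z) = Add(2, Pow(Add(1, Z), -1)) (Function('q')(Z) = Add(2, Mul(Z, Pow(Mul(Z, Add(1, Z)), -1))) = Add(2, Mul(Z, Mul(Pow(Z, -1), Pow(Add(1, Z), -1)))) = Add(2, Pow(Add(1, Z), -1)))
Add(Function('q')(Q), A) = Add(Mul(Pow(Add(1, -180), -1), Add(3, Mul(2, -180))), Rational(8861, 21989)) = Add(Mul(Pow(-179, -1), Add(3, -360)), Rational(8861, 21989)) = Add(Mul(Rational(-1, 179), -357), Rational(8861, 21989)) = Add(Rational(357, 179), Rational(8861, 21989)) = Rational(9436192, 3936031)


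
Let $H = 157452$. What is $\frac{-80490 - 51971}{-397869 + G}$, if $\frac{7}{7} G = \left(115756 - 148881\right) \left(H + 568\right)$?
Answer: $\frac{132461}{5234810369} \approx 2.5304 \cdot 10^{-5}$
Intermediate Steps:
$G = -5234412500$ ($G = \left(115756 - 148881\right) \left(157452 + 568\right) = \left(-33125\right) 158020 = -5234412500$)
$\frac{-80490 - 51971}{-397869 + G} = \frac{-80490 - 51971}{-397869 - 5234412500} = - \frac{132461}{-5234810369} = \left(-132461\right) \left(- \frac{1}{5234810369}\right) = \frac{132461}{5234810369}$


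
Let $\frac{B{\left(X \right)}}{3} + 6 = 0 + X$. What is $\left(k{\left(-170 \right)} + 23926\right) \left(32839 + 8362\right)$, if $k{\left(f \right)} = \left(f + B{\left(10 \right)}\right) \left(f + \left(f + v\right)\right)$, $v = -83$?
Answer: $3739402760$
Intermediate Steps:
$B{\left(X \right)} = -18 + 3 X$ ($B{\left(X \right)} = -18 + 3 \left(0 + X\right) = -18 + 3 X$)
$k{\left(f \right)} = \left(-83 + 2 f\right) \left(12 + f\right)$ ($k{\left(f \right)} = \left(f + \left(-18 + 3 \cdot 10\right)\right) \left(f + \left(f - 83\right)\right) = \left(f + \left(-18 + 30\right)\right) \left(f + \left(-83 + f\right)\right) = \left(f + 12\right) \left(-83 + 2 f\right) = \left(12 + f\right) \left(-83 + 2 f\right) = \left(-83 + 2 f\right) \left(12 + f\right)$)
$\left(k{\left(-170 \right)} + 23926\right) \left(32839 + 8362\right) = \left(\left(-996 - -10030 + 2 \left(-170\right)^{2}\right) + 23926\right) \left(32839 + 8362\right) = \left(\left(-996 + 10030 + 2 \cdot 28900\right) + 23926\right) 41201 = \left(\left(-996 + 10030 + 57800\right) + 23926\right) 41201 = \left(66834 + 23926\right) 41201 = 90760 \cdot 41201 = 3739402760$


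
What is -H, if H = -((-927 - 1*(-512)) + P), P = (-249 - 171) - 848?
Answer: -1683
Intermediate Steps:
P = -1268 (P = -420 - 848 = -1268)
H = 1683 (H = -((-927 - 1*(-512)) - 1268) = -((-927 + 512) - 1268) = -(-415 - 1268) = -1*(-1683) = 1683)
-H = -1*1683 = -1683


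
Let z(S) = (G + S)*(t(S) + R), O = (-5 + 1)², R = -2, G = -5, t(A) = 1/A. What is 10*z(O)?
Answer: -1705/8 ≈ -213.13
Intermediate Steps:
t(A) = 1/A
O = 16 (O = (-4)² = 16)
z(S) = (-5 + S)*(-2 + 1/S) (z(S) = (-5 + S)*(1/S - 2) = (-5 + S)*(-2 + 1/S))
10*z(O) = 10*(11 - 5/16 - 2*16) = 10*(11 - 5*1/16 - 32) = 10*(11 - 5/16 - 32) = 10*(-341/16) = -1705/8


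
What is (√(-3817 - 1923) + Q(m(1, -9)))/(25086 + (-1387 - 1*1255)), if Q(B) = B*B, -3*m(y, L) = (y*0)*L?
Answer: I*√1435/11222 ≈ 0.0033756*I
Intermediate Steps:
m(y, L) = 0 (m(y, L) = -y*0*L/3 = -0*L = -⅓*0 = 0)
Q(B) = B²
(√(-3817 - 1923) + Q(m(1, -9)))/(25086 + (-1387 - 1*1255)) = (√(-3817 - 1923) + 0²)/(25086 + (-1387 - 1*1255)) = (√(-5740) + 0)/(25086 + (-1387 - 1255)) = (2*I*√1435 + 0)/(25086 - 2642) = (2*I*√1435)/22444 = (2*I*√1435)*(1/22444) = I*√1435/11222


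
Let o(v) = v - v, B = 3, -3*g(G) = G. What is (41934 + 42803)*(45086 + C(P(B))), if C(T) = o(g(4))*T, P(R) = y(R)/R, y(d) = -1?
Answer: 3820452382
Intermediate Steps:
g(G) = -G/3
o(v) = 0
P(R) = -1/R
C(T) = 0 (C(T) = 0*T = 0)
(41934 + 42803)*(45086 + C(P(B))) = (41934 + 42803)*(45086 + 0) = 84737*45086 = 3820452382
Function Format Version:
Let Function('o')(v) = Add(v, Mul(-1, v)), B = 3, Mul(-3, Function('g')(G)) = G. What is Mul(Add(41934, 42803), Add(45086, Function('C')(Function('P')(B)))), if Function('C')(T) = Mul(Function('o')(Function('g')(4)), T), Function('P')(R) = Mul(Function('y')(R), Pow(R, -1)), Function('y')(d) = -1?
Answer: 3820452382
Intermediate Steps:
Function('g')(G) = Mul(Rational(-1, 3), G)
Function('o')(v) = 0
Function('P')(R) = Mul(-1, Pow(R, -1))
Function('C')(T) = 0 (Function('C')(T) = Mul(0, T) = 0)
Mul(Add(41934, 42803), Add(45086, Function('C')(Function('P')(B)))) = Mul(Add(41934, 42803), Add(45086, 0)) = Mul(84737, 45086) = 3820452382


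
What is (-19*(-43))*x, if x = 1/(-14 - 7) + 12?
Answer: 205067/21 ≈ 9765.1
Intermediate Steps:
x = 251/21 (x = 1/(-21) + 12 = -1/21 + 12 = 251/21 ≈ 11.952)
(-19*(-43))*x = -19*(-43)*(251/21) = 817*(251/21) = 205067/21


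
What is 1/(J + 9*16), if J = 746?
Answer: 1/890 ≈ 0.0011236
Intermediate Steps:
1/(J + 9*16) = 1/(746 + 9*16) = 1/(746 + 144) = 1/890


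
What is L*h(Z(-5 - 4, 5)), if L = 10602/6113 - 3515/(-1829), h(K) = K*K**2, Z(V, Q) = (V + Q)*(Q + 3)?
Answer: -1339498594304/11180677 ≈ -1.1980e+5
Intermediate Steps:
Z(V, Q) = (3 + Q)*(Q + V) (Z(V, Q) = (Q + V)*(3 + Q) = (3 + Q)*(Q + V))
h(K) = K**3
L = 40878253/11180677 (L = 10602*(1/6113) - 3515*(-1/1829) = 10602/6113 + 3515/1829 = 40878253/11180677 ≈ 3.6562)
L*h(Z(-5 - 4, 5)) = 40878253*(5**2 + 3*5 + 3*(-5 - 4) + 5*(-5 - 4))**3/11180677 = 40878253*(25 + 15 + 3*(-9) + 5*(-9))**3/11180677 = 40878253*(25 + 15 - 27 - 45)**3/11180677 = (40878253/11180677)*(-32)**3 = (40878253/11180677)*(-32768) = -1339498594304/11180677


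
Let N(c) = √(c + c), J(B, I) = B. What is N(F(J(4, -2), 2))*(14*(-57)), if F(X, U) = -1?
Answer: -798*I*√2 ≈ -1128.5*I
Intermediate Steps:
N(c) = √2*√c (N(c) = √(2*c) = √2*√c)
N(F(J(4, -2), 2))*(14*(-57)) = (√2*√(-1))*(14*(-57)) = (√2*I)*(-798) = (I*√2)*(-798) = -798*I*√2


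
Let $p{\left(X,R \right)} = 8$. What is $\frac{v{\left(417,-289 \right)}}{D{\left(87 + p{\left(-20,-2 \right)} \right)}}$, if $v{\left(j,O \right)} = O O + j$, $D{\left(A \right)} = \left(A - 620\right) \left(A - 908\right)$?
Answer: $\frac{83938}{426825} \approx 0.19666$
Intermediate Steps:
$D{\left(A \right)} = \left(-908 + A\right) \left(-620 + A\right)$ ($D{\left(A \right)} = \left(-620 + A\right) \left(-908 + A\right) = \left(-908 + A\right) \left(-620 + A\right)$)
$v{\left(j,O \right)} = j + O^{2}$ ($v{\left(j,O \right)} = O^{2} + j = j + O^{2}$)
$\frac{v{\left(417,-289 \right)}}{D{\left(87 + p{\left(-20,-2 \right)} \right)}} = \frac{417 + \left(-289\right)^{2}}{562960 + \left(87 + 8\right)^{2} - 1528 \left(87 + 8\right)} = \frac{417 + 83521}{562960 + 95^{2} - 145160} = \frac{83938}{562960 + 9025 - 145160} = \frac{83938}{426825}$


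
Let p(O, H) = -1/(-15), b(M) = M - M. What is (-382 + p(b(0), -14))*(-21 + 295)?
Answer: -1569746/15 ≈ -1.0465e+5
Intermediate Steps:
b(M) = 0
p(O, H) = 1/15 (p(O, H) = -1*(-1/15) = 1/15)
(-382 + p(b(0), -14))*(-21 + 295) = (-382 + 1/15)*(-21 + 295) = -5729/15*274 = -1569746/15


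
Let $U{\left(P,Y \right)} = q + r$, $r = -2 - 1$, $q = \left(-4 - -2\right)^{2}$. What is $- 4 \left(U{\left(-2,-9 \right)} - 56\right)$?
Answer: $220$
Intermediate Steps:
$q = 4$ ($q = \left(-4 + 2\right)^{2} = \left(-2\right)^{2} = 4$)
$r = -3$
$U{\left(P,Y \right)} = 1$ ($U{\left(P,Y \right)} = 4 - 3 = 1$)
$- 4 \left(U{\left(-2,-9 \right)} - 56\right) = - 4 \left(1 - 56\right) = \left(-4\right) \left(-55\right) = 220$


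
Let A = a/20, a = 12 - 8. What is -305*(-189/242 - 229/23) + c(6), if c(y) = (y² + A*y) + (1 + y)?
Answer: 92371711/27830 ≈ 3319.1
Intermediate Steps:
a = 4
A = ⅕ (A = 4/20 = 4*(1/20) = ⅕ ≈ 0.20000)
c(y) = 1 + y² + 6*y/5 (c(y) = (y² + y/5) + (1 + y) = 1 + y² + 6*y/5)
-305*(-189/242 - 229/23) + c(6) = -305*(-189/242 - 229/23) + (1 + 6² + (6/5)*6) = -305*(-189*1/242 - 229*1/23) + (1 + 36 + 36/5) = -305*(-189/242 - 229/23) + 221/5 = -305*(-59765/5566) + 221/5 = 18228325/5566 + 221/5 = 92371711/27830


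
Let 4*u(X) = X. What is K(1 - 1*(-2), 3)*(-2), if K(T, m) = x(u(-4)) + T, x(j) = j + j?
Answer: -2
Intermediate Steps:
u(X) = X/4
x(j) = 2*j
K(T, m) = -2 + T (K(T, m) = 2*((1/4)*(-4)) + T = 2*(-1) + T = -2 + T)
K(1 - 1*(-2), 3)*(-2) = (-2 + (1 - 1*(-2)))*(-2) = (-2 + (1 + 2))*(-2) = (-2 + 3)*(-2) = 1*(-2) = -2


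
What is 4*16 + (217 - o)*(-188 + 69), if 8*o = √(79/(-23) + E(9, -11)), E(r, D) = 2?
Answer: -25759 + 119*I*√759/184 ≈ -25759.0 + 17.818*I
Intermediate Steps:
o = I*√759/184 (o = √(79/(-23) + 2)/8 = √(79*(-1/23) + 2)/8 = √(-79/23 + 2)/8 = √(-33/23)/8 = (I*√759/23)/8 = I*√759/184 ≈ 0.14973*I)
4*16 + (217 - o)*(-188 + 69) = 4*16 + (217 - I*√759/184)*(-188 + 69) = 64 + (217 - I*√759/184)*(-119) = 64 + (-25823 + 119*I*√759/184) = -25759 + 119*I*√759/184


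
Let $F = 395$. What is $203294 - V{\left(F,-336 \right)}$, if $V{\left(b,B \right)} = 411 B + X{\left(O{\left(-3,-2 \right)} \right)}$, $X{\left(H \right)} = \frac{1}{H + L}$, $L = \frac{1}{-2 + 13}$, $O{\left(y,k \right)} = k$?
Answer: $\frac{7169201}{21} \approx 3.4139 \cdot 10^{5}$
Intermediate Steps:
$L = \frac{1}{11} \approx 0.090909$
$X{\left(H \right)} = \frac{1}{\frac{1}{11} + H}$ ($X{\left(H \right)} = \frac{1}{H + \frac{1}{11}} = \frac{1}{\frac{1}{11} + H}$)
$V{\left(b,B \right)} = - \frac{11}{21} + 411 B$ ($V{\left(b,B \right)} = 411 B + \frac{11}{1 + 11 \left(-2\right)} = 411 B + \frac{11}{1 - 22} = 411 B + \frac{11}{-21} = 411 B + 11 \left(- \frac{1}{21}\right) = 411 B - \frac{11}{21} = - \frac{11}{21} + 411 B$)
$203294 - V{\left(F,-336 \right)} = 203294 - \left(- \frac{11}{21} + 411 \left(-336\right)\right) = 203294 - \left(- \frac{11}{21} - 138096\right) = 203294 - - \frac{2900027}{21} = 203294 + \frac{2900027}{21} = \frac{7169201}{21}$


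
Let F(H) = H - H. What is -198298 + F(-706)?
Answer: -198298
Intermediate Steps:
F(H) = 0
-198298 + F(-706) = -198298 + 0 = -198298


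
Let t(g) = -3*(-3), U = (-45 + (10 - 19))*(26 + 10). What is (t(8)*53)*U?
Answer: -927288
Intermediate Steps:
U = -1944 (U = (-45 - 9)*36 = -54*36 = -1944)
t(g) = 9
(t(8)*53)*U = (9*53)*(-1944) = 477*(-1944) = -927288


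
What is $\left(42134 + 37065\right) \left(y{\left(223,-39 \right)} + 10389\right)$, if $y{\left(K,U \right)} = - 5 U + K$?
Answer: $855903593$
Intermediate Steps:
$y{\left(K,U \right)} = K - 5 U$
$\left(42134 + 37065\right) \left(y{\left(223,-39 \right)} + 10389\right) = \left(42134 + 37065\right) \left(\left(223 - -195\right) + 10389\right) = 79199 \left(\left(223 + 195\right) + 10389\right) = 79199 \left(418 + 10389\right) = 79199 \cdot 10807 = 855903593$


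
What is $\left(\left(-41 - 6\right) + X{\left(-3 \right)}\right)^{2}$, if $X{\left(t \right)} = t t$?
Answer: $1444$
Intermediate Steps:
$X{\left(t \right)} = t^{2}$
$\left(\left(-41 - 6\right) + X{\left(-3 \right)}\right)^{2} = \left(\left(-41 - 6\right) + \left(-3\right)^{2}\right)^{2} = \left(-47 + 9\right)^{2} = \left(-38\right)^{2} = 1444$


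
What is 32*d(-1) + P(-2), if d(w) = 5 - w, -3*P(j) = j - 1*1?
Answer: 193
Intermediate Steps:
P(j) = ⅓ - j/3 (P(j) = -(j - 1*1)/3 = -(j - 1)/3 = -(-1 + j)/3 = ⅓ - j/3)
32*d(-1) + P(-2) = 32*(5 - 1*(-1)) + (⅓ - ⅓*(-2)) = 32*(5 + 1) + (⅓ + ⅔) = 32*6 + 1 = 192 + 1 = 193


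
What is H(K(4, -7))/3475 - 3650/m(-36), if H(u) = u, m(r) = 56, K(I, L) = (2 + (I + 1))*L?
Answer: -6343247/97300 ≈ -65.193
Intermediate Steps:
K(I, L) = L*(3 + I) (K(I, L) = (2 + (1 + I))*L = (3 + I)*L = L*(3 + I))
H(K(4, -7))/3475 - 3650/m(-36) = -7*(3 + 4)/3475 - 3650/56 = -7*7*(1/3475) - 3650*1/56 = -49*1/3475 - 1825/28 = -49/3475 - 1825/28 = -6343247/97300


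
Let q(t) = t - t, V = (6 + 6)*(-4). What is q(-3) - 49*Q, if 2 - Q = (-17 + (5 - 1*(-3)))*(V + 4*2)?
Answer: 17542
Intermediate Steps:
V = -48 (V = 12*(-4) = -48)
Q = -358 (Q = 2 - (-17 + (5 - 1*(-3)))*(-48 + 4*2) = 2 - (-17 + (5 + 3))*(-48 + 8) = 2 - (-17 + 8)*(-40) = 2 - (-9)*(-40) = 2 - 1*360 = 2 - 360 = -358)
q(t) = 0
q(-3) - 49*Q = 0 - 49*(-358) = 0 + 17542 = 17542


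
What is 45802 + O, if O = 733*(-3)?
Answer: 43603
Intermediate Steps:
O = -2199
45802 + O = 45802 - 2199 = 43603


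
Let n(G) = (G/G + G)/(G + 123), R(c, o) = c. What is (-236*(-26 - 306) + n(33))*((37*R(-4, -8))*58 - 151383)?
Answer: -977634001391/78 ≈ -1.2534e+10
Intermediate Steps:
n(G) = (1 + G)/(123 + G)
(-236*(-26 - 306) + n(33))*((37*R(-4, -8))*58 - 151383) = (-236*(-26 - 306) + (1 + 33)/(123 + 33))*((37*(-4))*58 - 151383) = (-236*(-332) + 34/156)*(-148*58 - 151383) = (78352 + (1/156)*34)*(-8584 - 151383) = (78352 + 17/78)*(-159967) = (6111473/78)*(-159967) = -977634001391/78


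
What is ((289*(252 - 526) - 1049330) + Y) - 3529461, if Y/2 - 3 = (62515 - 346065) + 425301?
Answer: -4374469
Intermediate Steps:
Y = 283508 (Y = 6 + 2*((62515 - 346065) + 425301) = 6 + 2*(-283550 + 425301) = 6 + 2*141751 = 6 + 283502 = 283508)
((289*(252 - 526) - 1049330) + Y) - 3529461 = ((289*(252 - 526) - 1049330) + 283508) - 3529461 = ((289*(-274) - 1049330) + 283508) - 3529461 = ((-79186 - 1049330) + 283508) - 3529461 = (-1128516 + 283508) - 3529461 = -845008 - 3529461 = -4374469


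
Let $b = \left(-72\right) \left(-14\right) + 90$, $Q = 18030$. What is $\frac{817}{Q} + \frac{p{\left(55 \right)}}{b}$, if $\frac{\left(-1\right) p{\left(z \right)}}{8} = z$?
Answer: $- \frac{1172689}{3299490} \approx -0.35542$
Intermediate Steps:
$p{\left(z \right)} = - 8 z$
$b = 1098$ ($b = 1008 + 90 = 1098$)
$\frac{817}{Q} + \frac{p{\left(55 \right)}}{b} = \frac{817}{18030} + \frac{\left(-8\right) 55}{1098} = 817 \cdot \frac{1}{18030} - \frac{220}{549} = \frac{817}{18030} - \frac{220}{549} = - \frac{1172689}{3299490}$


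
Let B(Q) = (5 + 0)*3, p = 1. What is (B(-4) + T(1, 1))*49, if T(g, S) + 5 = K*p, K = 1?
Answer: 539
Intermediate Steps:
B(Q) = 15 (B(Q) = 5*3 = 15)
T(g, S) = -4 (T(g, S) = -5 + 1*1 = -5 + 1 = -4)
(B(-4) + T(1, 1))*49 = (15 - 4)*49 = 11*49 = 539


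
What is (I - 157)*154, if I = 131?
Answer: -4004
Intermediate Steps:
(I - 157)*154 = (131 - 157)*154 = -26*154 = -4004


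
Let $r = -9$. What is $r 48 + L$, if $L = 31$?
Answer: $-401$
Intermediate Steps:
$r 48 + L = \left(-9\right) 48 + 31 = -432 + 31 = -401$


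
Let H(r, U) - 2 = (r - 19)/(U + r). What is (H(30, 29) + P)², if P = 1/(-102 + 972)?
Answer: 12608819521/2634768900 ≈ 4.7856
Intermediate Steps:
H(r, U) = 2 + (-19 + r)/(U + r) (H(r, U) = 2 + (r - 19)/(U + r) = 2 + (-19 + r)/(U + r))
P = 1/870 ≈ 0.0011494
(H(30, 29) + P)² = ((-19 + 2*29 + 3*30)/(29 + 30) + 1/870)² = ((-19 + 58 + 90)/59 + 1/870)² = ((1/59)*129 + 1/870)² = (129/59 + 1/870)² = (112289/51330)² = 12608819521/2634768900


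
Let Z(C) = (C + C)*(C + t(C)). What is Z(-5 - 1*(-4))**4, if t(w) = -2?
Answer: 1296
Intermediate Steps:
Z(C) = 2*C*(-2 + C) (Z(C) = (C + C)*(C - 2) = (2*C)*(-2 + C) = 2*C*(-2 + C))
Z(-5 - 1*(-4))**4 = (2*(-5 - 1*(-4))*(-2 + (-5 - 1*(-4))))**4 = (2*(-5 + 4)*(-2 + (-5 + 4)))**4 = (2*(-1)*(-2 - 1))**4 = (2*(-1)*(-3))**4 = 6**4 = 1296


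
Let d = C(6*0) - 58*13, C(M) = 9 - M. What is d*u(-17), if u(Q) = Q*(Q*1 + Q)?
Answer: -430610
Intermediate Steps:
u(Q) = 2*Q**2 (u(Q) = Q*(Q + Q) = Q*(2*Q) = 2*Q**2)
d = -745 (d = (9 - 6*0) - 58*13 = (9 - 1*0) - 754 = (9 + 0) - 754 = 9 - 754 = -745)
d*u(-17) = -1490*(-17)**2 = -1490*289 = -745*578 = -430610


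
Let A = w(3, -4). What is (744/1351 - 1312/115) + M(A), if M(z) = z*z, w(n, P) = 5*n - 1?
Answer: 28764588/155365 ≈ 185.14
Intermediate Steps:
w(n, P) = -1 + 5*n
A = 14 (A = -1 + 5*3 = -1 + 15 = 14)
M(z) = z²
(744/1351 - 1312/115) + M(A) = (744/1351 - 1312/115) + 14² = (744*(1/1351) - 1312*1/115) + 196 = (744/1351 - 1312/115) + 196 = -1686952/155365 + 196 = 28764588/155365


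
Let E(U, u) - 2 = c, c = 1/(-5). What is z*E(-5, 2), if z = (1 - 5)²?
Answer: 144/5 ≈ 28.800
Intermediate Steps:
z = 16 (z = (-4)² = 16)
c = -⅕ ≈ -0.20000
E(U, u) = 9/5 (E(U, u) = 2 - ⅕ = 9/5)
z*E(-5, 2) = 16*(9/5) = 144/5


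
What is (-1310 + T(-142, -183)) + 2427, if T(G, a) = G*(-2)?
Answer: 1401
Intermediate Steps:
T(G, a) = -2*G
(-1310 + T(-142, -183)) + 2427 = (-1310 - 2*(-142)) + 2427 = (-1310 + 284) + 2427 = -1026 + 2427 = 1401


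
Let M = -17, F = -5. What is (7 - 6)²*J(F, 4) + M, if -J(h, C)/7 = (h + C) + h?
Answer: 25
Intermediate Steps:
J(h, C) = -14*h - 7*C (J(h, C) = -7*((h + C) + h) = -7*((C + h) + h) = -7*(C + 2*h) = -14*h - 7*C)
(7 - 6)²*J(F, 4) + M = (7 - 6)²*(-14*(-5) - 7*4) - 17 = 1²*(70 - 28) - 17 = 1*42 - 17 = 42 - 17 = 25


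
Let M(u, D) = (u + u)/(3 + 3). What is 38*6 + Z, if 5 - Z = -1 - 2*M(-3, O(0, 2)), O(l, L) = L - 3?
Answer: 232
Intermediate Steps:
O(l, L) = -3 + L
M(u, D) = u/3 (M(u, D) = (2*u)/6 = (2*u)*(⅙) = u/3)
Z = 4 (Z = 5 - (-1 - 2*(-3)/3) = 5 - (-1 - 2*(-1)) = 5 - (-1 + 2) = 5 - 1*1 = 5 - 1 = 4)
38*6 + Z = 38*6 + 4 = 228 + 4 = 232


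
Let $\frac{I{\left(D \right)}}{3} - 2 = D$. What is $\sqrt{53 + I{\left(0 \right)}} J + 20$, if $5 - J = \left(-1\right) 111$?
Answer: $20 + 116 \sqrt{59} \approx 911.01$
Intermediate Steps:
$I{\left(D \right)} = 6 + 3 D$
$J = 116$ ($J = 5 - \left(-1\right) 111 = 5 - -111 = 5 + 111 = 116$)
$\sqrt{53 + I{\left(0 \right)}} J + 20 = \sqrt{53 + \left(6 + 3 \cdot 0\right)} 116 + 20 = \sqrt{53 + \left(6 + 0\right)} 116 + 20 = \sqrt{53 + 6} \cdot 116 + 20 = \sqrt{59} \cdot 116 + 20 = 116 \sqrt{59} + 20 = 20 + 116 \sqrt{59}$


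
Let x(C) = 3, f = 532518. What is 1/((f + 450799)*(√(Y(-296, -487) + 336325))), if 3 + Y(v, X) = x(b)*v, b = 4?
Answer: √335434/329837954578 ≈ 1.7559e-9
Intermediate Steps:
Y(v, X) = -3 + 3*v
1/((f + 450799)*(√(Y(-296, -487) + 336325))) = 1/((532518 + 450799)*(√((-3 + 3*(-296)) + 336325))) = 1/(983317*(√((-3 - 888) + 336325))) = 1/(983317*(√(-891 + 336325))) = 1/(983317*(√335434)) = (√335434/335434)/983317 = √335434/329837954578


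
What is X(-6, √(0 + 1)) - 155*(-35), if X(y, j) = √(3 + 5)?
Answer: 5425 + 2*√2 ≈ 5427.8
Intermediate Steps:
X(y, j) = 2*√2 (X(y, j) = √8 = 2*√2)
X(-6, √(0 + 1)) - 155*(-35) = 2*√2 - 155*(-35) = 2*√2 + 5425 = 5425 + 2*√2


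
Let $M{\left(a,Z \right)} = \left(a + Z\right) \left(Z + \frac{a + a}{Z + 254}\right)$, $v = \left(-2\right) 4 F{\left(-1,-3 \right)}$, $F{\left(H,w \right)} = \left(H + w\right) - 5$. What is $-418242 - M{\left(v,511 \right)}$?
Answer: $- \frac{60882503}{85} \approx -7.1627 \cdot 10^{5}$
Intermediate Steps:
$F{\left(H,w \right)} = -5 + H + w$
$v = 72$ ($v = \left(-2\right) 4 \left(-5 - 1 - 3\right) = \left(-8\right) \left(-9\right) = 72$)
$M{\left(a,Z \right)} = \left(Z + a\right) \left(Z + \frac{2 a}{254 + Z}\right)$
$-418242 - M{\left(v,511 \right)} = -418242 - \frac{511^{3} + 2 \cdot 72^{2} + 254 \cdot 511^{2} + 72 \cdot 511^{2} + 256 \cdot 511 \cdot 72}{254 + 511} = -418242 - \frac{133432831 + 2 \cdot 5184 + 254 \cdot 261121 + 72 \cdot 261121 + 9418752}{765} = -418242 - \frac{133432831 + 10368 + 66324734 + 18800712 + 9418752}{765} = -418242 - \frac{1}{765} \cdot 227987397 = -418242 - \frac{25331933}{85} = - \frac{60882503}{85}$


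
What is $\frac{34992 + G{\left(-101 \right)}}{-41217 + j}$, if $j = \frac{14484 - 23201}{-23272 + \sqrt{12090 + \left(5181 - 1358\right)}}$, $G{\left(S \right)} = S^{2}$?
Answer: $- \frac{1008784170262830919}{920024766535346992} - \frac{393947381 \sqrt{15913}}{920024766535346992} \approx -1.0965$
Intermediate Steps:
$j = - \frac{8717}{-23272 + \sqrt{15913}}$ ($j = - \frac{8717}{-23272 + \sqrt{12090 + \left(5181 - 1358\right)}} = - \frac{8717}{-23272 + \sqrt{12090 + 3823}} = - \frac{8717}{-23272 + \sqrt{15913}} \approx 0.37661$)
$\frac{34992 + G{\left(-101 \right)}}{-41217 + j} = \frac{34992 + \left(-101\right)^{2}}{-41217 + \left(\frac{202862024}{541570071} + \frac{8717 \sqrt{15913}}{541570071}\right)} = \frac{34992 + 10201}{- \frac{22321690754383}{541570071} + \frac{8717 \sqrt{15913}}{541570071}} = \frac{45193}{- \frac{22321690754383}{541570071} + \frac{8717 \sqrt{15913}}{541570071}}$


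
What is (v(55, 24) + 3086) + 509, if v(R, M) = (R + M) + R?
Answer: 3729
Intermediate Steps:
v(R, M) = M + 2*R (v(R, M) = (M + R) + R = M + 2*R)
(v(55, 24) + 3086) + 509 = ((24 + 2*55) + 3086) + 509 = ((24 + 110) + 3086) + 509 = (134 + 3086) + 509 = 3220 + 509 = 3729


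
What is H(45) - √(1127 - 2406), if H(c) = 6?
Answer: 6 - I*√1279 ≈ 6.0 - 35.763*I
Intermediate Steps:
H(45) - √(1127 - 2406) = 6 - √(1127 - 2406) = 6 - √(-1279) = 6 - I*√1279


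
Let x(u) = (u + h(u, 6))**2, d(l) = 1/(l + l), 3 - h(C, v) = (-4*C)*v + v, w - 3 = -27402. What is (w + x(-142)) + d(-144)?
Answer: 3627766079/288 ≈ 1.2596e+7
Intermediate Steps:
w = -27399 (w = 3 - 27402 = -27399)
h(C, v) = 3 - v + 4*C*v (h(C, v) = 3 - ((-4*C)*v + v) = 3 - (-4*C*v + v) = 3 - (v - 4*C*v) = 3 + (-v + 4*C*v) = 3 - v + 4*C*v)
d(l) = 1/(2*l)
x(u) = (-3 + 25*u)**2 (x(u) = (u + (3 - 1*6 + 4*u*6))**2 = (u + (3 - 6 + 24*u))**2 = (u + (-3 + 24*u))**2 = (-3 + 25*u)**2)
(w + x(-142)) + d(-144) = (-27399 + (-3 + 25*(-142))**2) + (1/2)/(-144) = (-27399 + (-3 - 3550)**2) + (1/2)*(-1/144) = (-27399 + (-3553)**2) - 1/288 = (-27399 + 12623809) - 1/288 = 12596410 - 1/288 = 3627766079/288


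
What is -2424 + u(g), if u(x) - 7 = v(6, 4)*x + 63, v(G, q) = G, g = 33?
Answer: -2156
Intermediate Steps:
u(x) = 70 + 6*x (u(x) = 7 + (6*x + 63) = 7 + (63 + 6*x) = 70 + 6*x)
-2424 + u(g) = -2424 + (70 + 6*33) = -2424 + (70 + 198) = -2424 + 268 = -2156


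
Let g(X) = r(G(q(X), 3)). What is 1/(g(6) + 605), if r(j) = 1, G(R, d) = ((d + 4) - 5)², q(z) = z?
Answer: 1/606 ≈ 0.0016502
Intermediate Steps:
G(R, d) = (-1 + d)² (G(R, d) = ((4 + d) - 5)² = (-1 + d)²)
g(X) = 1
1/(g(6) + 605) = 1/(1 + 605) = 1/606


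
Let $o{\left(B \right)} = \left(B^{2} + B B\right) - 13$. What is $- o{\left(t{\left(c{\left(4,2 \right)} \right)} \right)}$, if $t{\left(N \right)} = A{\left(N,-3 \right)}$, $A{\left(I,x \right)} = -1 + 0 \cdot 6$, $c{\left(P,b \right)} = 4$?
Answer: $11$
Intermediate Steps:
$A{\left(I,x \right)} = -1$ ($A{\left(I,x \right)} = -1 + 0 = -1$)
$t{\left(N \right)} = -1$
$o{\left(B \right)} = -13 + 2 B^{2}$ ($o{\left(B \right)} = \left(B^{2} + B^{2}\right) - 13 = 2 B^{2} - 13 = -13 + 2 B^{2}$)
$- o{\left(t{\left(c{\left(4,2 \right)} \right)} \right)} = - (-13 + 2 \left(-1\right)^{2}) = - (-13 + 2 \cdot 1) = - (-13 + 2) = \left(-1\right) \left(-11\right) = 11$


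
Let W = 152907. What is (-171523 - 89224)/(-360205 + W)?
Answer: 260747/207298 ≈ 1.2578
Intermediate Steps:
(-171523 - 89224)/(-360205 + W) = (-171523 - 89224)/(-360205 + 152907) = -260747/(-207298) = -260747*(-1/207298) = 260747/207298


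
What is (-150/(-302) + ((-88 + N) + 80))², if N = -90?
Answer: 216766729/22801 ≈ 9506.9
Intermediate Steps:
(-150/(-302) + ((-88 + N) + 80))² = (-150/(-302) + ((-88 - 90) + 80))² = (-150*(-1/302) + (-178 + 80))² = (75/151 - 98)² = (-14723/151)² = 216766729/22801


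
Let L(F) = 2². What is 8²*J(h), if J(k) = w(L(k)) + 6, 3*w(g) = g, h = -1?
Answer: 1408/3 ≈ 469.33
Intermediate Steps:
L(F) = 4
w(g) = g/3
J(k) = 22/3 (J(k) = (⅓)*4 + 6 = 4/3 + 6 = 22/3)
8²*J(h) = 8²*(22/3) = 64*(22/3) = 1408/3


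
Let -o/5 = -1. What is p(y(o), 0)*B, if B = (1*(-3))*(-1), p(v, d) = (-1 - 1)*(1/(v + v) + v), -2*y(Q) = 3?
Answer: 11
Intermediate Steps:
o = 5 (o = -5*(-1) = 5)
y(Q) = -3/2 (y(Q) = -1/2*3 = -3/2)
p(v, d) = -1/v - 2*v (p(v, d) = -2*(1/(2*v) + v) = -2*(v + 1/(2*v)) = -1/v - 2*v)
B = 3 (B = -3*(-1) = 3)
p(y(o), 0)*B = (-1/(-3/2) - 2*(-3/2))*3 = (-1*(-2/3) + 3)*3 = (2/3 + 3)*3 = (11/3)*3 = 11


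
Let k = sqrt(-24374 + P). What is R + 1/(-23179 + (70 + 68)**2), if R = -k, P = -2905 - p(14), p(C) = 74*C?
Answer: -1/4135 - I*sqrt(28315) ≈ -0.00024184 - 168.27*I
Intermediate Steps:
P = -3941 (P = -2905 - 74*14 = -2905 - 1*1036 = -2905 - 1036 = -3941)
k = I*sqrt(28315) (k = sqrt(-24374 - 3941) = sqrt(-28315) = I*sqrt(28315) ≈ 168.27*I)
R = -I*sqrt(28315) ≈ -168.27*I
R + 1/(-23179 + (70 + 68)**2) = -I*sqrt(28315) + 1/(-23179 + (70 + 68)**2) = -I*sqrt(28315) + 1/(-23179 + 138**2) = -I*sqrt(28315) + 1/(-23179 + 19044) = -I*sqrt(28315) + 1/(-4135) = -I*sqrt(28315) - 1/4135 = -1/4135 - I*sqrt(28315)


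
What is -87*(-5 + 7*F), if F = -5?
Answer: 3480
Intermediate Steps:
-87*(-5 + 7*F) = -87*(-5 + 7*(-5)) = -87*(-5 - 35) = -87*(-40) = 3480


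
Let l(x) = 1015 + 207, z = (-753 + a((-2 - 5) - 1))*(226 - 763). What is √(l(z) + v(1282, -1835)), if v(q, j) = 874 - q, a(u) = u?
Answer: √814 ≈ 28.531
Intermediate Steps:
z = 408657 (z = (-753 + ((-2 - 5) - 1))*(226 - 763) = (-753 + (-7 - 1))*(-537) = (-753 - 8)*(-537) = -761*(-537) = 408657)
l(x) = 1222
√(l(z) + v(1282, -1835)) = √(1222 + (874 - 1*1282)) = √(1222 + (874 - 1282)) = √(1222 - 408) = √814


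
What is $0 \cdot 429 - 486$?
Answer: $-486$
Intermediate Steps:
$0 \cdot 429 - 486 = 0 - 486 = -486$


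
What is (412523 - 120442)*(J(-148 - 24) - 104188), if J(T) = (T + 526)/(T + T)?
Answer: -5234241357553/172 ≈ -3.0432e+10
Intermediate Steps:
J(T) = (526 + T)/(2*T) (J(T) = (526 + T)/((2*T)) = (526 + T)*(1/(2*T)) = (526 + T)/(2*T))
(412523 - 120442)*(J(-148 - 24) - 104188) = (412523 - 120442)*((526 + (-148 - 24))/(2*(-148 - 24)) - 104188) = 292081*((1/2)*(526 - 172)/(-172) - 104188) = 292081*((1/2)*(-1/172)*354 - 104188) = 292081*(-177/172 - 104188) = 292081*(-17920513/172) = -5234241357553/172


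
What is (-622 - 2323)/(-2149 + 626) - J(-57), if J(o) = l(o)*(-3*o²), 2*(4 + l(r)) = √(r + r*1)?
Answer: -59375779/1523 + 9747*I*√114/2 ≈ -38986.0 + 52035.0*I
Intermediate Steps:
l(r) = -4 + √2*√r/2 (l(r) = -4 + √(r + r*1)/2 = -4 + √(r + r)/2 = -4 + √(2*r)/2 = -4 + (√2*√r)/2 = -4 + √2*√r/2)
J(o) = -3*o²*(-4 + √2*√o/2) (J(o) = (-4 + √2*√o/2)*(-3*o²) = -3*o²*(-4 + √2*√o/2))
(-622 - 2323)/(-2149 + 626) - J(-57) = (-622 - 2323)/(-2149 + 626) - 3*(-57)²*(8 - √2*√(-57))/2 = -2945/(-1523) - 3*3249*(8 - √2*I*√57)/2 = -2945*(-1/1523) - 3*3249*(8 - I*√114)/2 = 2945/1523 - (38988 - 9747*I*√114/2) = 2945/1523 + (-38988 + 9747*I*√114/2) = -59375779/1523 + 9747*I*√114/2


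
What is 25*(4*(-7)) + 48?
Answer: -652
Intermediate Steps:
25*(4*(-7)) + 48 = 25*(-28) + 48 = -700 + 48 = -652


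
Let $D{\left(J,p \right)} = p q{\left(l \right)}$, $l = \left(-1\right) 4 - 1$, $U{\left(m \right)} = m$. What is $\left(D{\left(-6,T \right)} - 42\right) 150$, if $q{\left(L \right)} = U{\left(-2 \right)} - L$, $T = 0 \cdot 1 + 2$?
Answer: $-5400$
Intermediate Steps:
$T = 2$ ($T = 0 + 2 = 2$)
$l = -5$ ($l = -4 - 1 = -5$)
$q{\left(L \right)} = -2 - L$
$D{\left(J,p \right)} = 3 p$ ($D{\left(J,p \right)} = p \left(-2 - -5\right) = p \left(-2 + 5\right) = p 3 = 3 p$)
$\left(D{\left(-6,T \right)} - 42\right) 150 = \left(3 \cdot 2 - 42\right) 150 = \left(6 - 42\right) 150 = \left(-36\right) 150 = -5400$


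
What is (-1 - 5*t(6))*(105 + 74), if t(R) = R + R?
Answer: -10919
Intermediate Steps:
t(R) = 2*R
(-1 - 5*t(6))*(105 + 74) = (-1 - 10*6)*(105 + 74) = (-1 - 5*12)*179 = (-1 - 60)*179 = -61*179 = -10919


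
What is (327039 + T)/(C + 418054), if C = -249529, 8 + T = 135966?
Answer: 462997/168525 ≈ 2.7473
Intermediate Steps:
T = 135958 (T = -8 + 135966 = 135958)
(327039 + T)/(C + 418054) = (327039 + 135958)/(-249529 + 418054) = 462997/168525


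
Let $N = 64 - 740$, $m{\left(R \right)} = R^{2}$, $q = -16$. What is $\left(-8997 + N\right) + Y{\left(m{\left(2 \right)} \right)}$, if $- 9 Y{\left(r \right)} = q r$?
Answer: $- \frac{86993}{9} \approx -9665.9$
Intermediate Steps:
$N = -676$ ($N = 64 - 740 = -676$)
$Y{\left(r \right)} = \frac{16 r}{9}$ ($Y{\left(r \right)} = - \frac{\left(-16\right) r}{9} = \frac{16 r}{9}$)
$\left(-8997 + N\right) + Y{\left(m{\left(2 \right)} \right)} = \left(-8997 - 676\right) + \frac{16 \cdot 2^{2}}{9} = -9673 + \frac{16}{9} \cdot 4 = -9673 + \frac{64}{9} = - \frac{86993}{9}$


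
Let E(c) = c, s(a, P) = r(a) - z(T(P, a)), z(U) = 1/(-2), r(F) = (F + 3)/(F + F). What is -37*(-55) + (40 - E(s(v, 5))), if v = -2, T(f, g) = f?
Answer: 8299/4 ≈ 2074.8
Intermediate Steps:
r(F) = (3 + F)/(2*F) (r(F) = (3 + F)/((2*F)) = (3 + F)*(1/(2*F)) = (3 + F)/(2*F))
z(U) = -½
s(a, P) = ½ + (3 + a)/(2*a) (s(a, P) = (3 + a)/(2*a) - 1*(-½) = (3 + a)/(2*a) + ½ = ½ + (3 + a)/(2*a))
-37*(-55) + (40 - E(s(v, 5))) = -37*(-55) + (40 - (3/2 - 2)/(-2)) = 2035 + (40 - (-1)*(-1)/(2*2)) = 2035 + (40 - 1*¼) = 2035 + (40 - ¼) = 2035 + 159/4 = 8299/4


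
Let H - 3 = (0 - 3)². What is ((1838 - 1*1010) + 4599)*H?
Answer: 65124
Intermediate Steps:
H = 12 (H = 3 + (0 - 3)² = 3 + (-3)² = 3 + 9 = 12)
((1838 - 1*1010) + 4599)*H = ((1838 - 1*1010) + 4599)*12 = ((1838 - 1010) + 4599)*12 = (828 + 4599)*12 = 5427*12 = 65124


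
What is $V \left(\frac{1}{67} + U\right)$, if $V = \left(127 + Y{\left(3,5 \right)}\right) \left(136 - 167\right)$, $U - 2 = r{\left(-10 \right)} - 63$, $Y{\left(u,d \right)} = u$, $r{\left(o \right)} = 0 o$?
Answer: $\frac{16466580}{67} \approx 2.4577 \cdot 10^{5}$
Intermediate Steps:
$r{\left(o \right)} = 0$
$U = -61$ ($U = 2 + \left(0 - 63\right) = 2 - 63 = -61$)
$V = -4030$ ($V = \left(127 + 3\right) \left(136 - 167\right) = 130 \left(-31\right) = -4030$)
$V \left(\frac{1}{67} + U\right) = - 4030 \left(\frac{1}{67} - 61\right) = \left(-4030\right) \left(- \frac{4086}{67}\right) = \frac{16466580}{67}$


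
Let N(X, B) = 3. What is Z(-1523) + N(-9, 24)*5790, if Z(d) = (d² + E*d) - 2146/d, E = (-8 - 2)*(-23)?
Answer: 3025607653/1523 ≈ 1.9866e+6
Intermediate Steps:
E = 230 (E = -10*(-23) = 230)
Z(d) = d² - 2146/d + 230*d (Z(d) = (d² + 230*d) - 2146/d = d² - 2146/d + 230*d)
Z(-1523) + N(-9, 24)*5790 = (-2146 + (-1523)²*(230 - 1523))/(-1523) + 3*5790 = -(-2146 + 2319529*(-1293))/1523 + 17370 = -(-2146 - 2999150997)/1523 + 17370 = -1/1523*(-2999153143) + 17370 = 2999153143/1523 + 17370 = 3025607653/1523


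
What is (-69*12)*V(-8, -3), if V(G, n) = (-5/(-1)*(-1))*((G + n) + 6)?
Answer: -20700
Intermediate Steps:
V(G, n) = -30 - 5*G - 5*n (V(G, n) = (-5*(-1)*(-1))*(6 + G + n) = (5*(-1))*(6 + G + n) = -5*(6 + G + n) = -30 - 5*G - 5*n)
(-69*12)*V(-8, -3) = (-69*12)*(-30 - 5*(-8) - 5*(-3)) = -828*(-30 + 40 + 15) = -828*25 = -20700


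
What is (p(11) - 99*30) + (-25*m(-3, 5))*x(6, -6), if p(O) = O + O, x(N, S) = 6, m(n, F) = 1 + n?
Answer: -2648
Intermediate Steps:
p(O) = 2*O
(p(11) - 99*30) + (-25*m(-3, 5))*x(6, -6) = (2*11 - 99*30) - 25*(1 - 3)*6 = (22 - 2970) - 25*(-2)*6 = -2948 + 50*6 = -2948 + 300 = -2648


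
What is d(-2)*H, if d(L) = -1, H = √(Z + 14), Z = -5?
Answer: -3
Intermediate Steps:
H = 3 (H = √(-5 + 14) = √9 = 3)
d(-2)*H = -1*3 = -3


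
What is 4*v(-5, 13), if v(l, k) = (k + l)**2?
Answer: 256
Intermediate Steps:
4*v(-5, 13) = 4*(13 - 5)**2 = 4*8**2 = 4*64 = 256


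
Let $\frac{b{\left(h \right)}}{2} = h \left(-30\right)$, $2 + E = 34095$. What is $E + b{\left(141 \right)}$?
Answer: $25633$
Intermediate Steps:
$E = 34093$ ($E = -2 + 34095 = 34093$)
$b{\left(h \right)} = - 60 h$ ($b{\left(h \right)} = 2 h \left(-30\right) = 2 \left(- 30 h\right) = - 60 h$)
$E + b{\left(141 \right)} = 34093 - 8460 = 25633$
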